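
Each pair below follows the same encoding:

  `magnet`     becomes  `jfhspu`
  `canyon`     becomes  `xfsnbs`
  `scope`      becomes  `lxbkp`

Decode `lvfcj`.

m(12)→j(9) and a(0)→f(5) fit y≡9x+5 (mod 26); the inverse of 9 mod 26 is 3. Treating letters as 0–25, the rule is x ↦ 9x + 5 (mod 26).
Decoding lvfcj: l(11)→3·(11−5)≡18=s; v(21)→3·(21−5)≡22=w; f(5)→3·(5−5)≡0=a; c(2)→3·(2−5)≡17=r; j(9)→3·(9−5)≡12=m (all mod 26).

swarm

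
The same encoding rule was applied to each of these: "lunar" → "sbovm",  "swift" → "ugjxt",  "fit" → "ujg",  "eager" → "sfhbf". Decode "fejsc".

bride

The output letters match the input read backwards, each shifted +1: lunar reversed is ranul. The word is reversed, then every letter is shifted forward by 1.
Reversing it on fejsc: shift back: f−1=e, e−1=d, j−1=i, s−1=r, c−1=b → edirb; then reverse → bride.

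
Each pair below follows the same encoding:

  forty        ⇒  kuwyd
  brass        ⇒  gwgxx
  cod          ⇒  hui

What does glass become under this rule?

lqgxx

Vowels shift forward by 6 and consonants shift forward by 5.
On glass: g(cons)+5=l, l(cons)+5=q, a(vowel)+6=g, s(cons)+5=x, s(cons)+5=x.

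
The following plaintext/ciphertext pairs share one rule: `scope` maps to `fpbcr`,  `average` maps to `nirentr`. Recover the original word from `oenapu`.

branch

Every letter moves 13 places later in the alphabet, wrapping around z→a.
Decoding oenapu: o−13=b, e−13=r, n−13=a, a−13=n, p−13=c, u−13=h.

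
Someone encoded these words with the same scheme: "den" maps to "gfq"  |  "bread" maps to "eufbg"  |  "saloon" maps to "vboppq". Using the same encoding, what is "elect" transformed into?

The shift depends on letter class: consonant d→g is +3, but vowel e→f is +1. Vowels shift forward by 1 and consonants shift forward by 3.
On elect: e(vowel)+1=f, l(cons)+3=o, e(vowel)+1=f, c(cons)+3=f, t(cons)+3=w.

foffw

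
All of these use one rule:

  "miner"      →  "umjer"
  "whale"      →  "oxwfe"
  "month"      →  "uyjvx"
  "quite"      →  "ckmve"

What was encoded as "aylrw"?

cobra

m(12)→u(20) and i(8)→m(12) fit y≡15x+22 (mod 26); the inverse of 15 mod 26 is 7. Each letter's alphabet position (a=0..z=25) is mapped through 15·x+22 mod 26 — an affine cipher.
Decoding aylrw: a(0)→7·(0−22)≡2=c; y(24)→7·(24−22)≡14=o; l(11)→7·(11−22)≡1=b; r(17)→7·(17−22)≡17=r; w(22)→7·(22−22)≡0=a (all mod 26).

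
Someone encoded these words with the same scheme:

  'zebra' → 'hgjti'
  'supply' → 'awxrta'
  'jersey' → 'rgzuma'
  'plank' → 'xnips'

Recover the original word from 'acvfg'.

Shifts by position in zebra: pos 0: z→h (+8), pos 1: e→g (+2), pos 2: b→j (+8), pos 3: r→t (+2) — repeating every 2. The shifts repeat in a cycle of length 2: positions 0,1,… shift by +8, +2, then the pattern repeats.
Decoding acvfg: a−8=s, c−2=a, v−8=n, f−2=d, g−8=y.

sandy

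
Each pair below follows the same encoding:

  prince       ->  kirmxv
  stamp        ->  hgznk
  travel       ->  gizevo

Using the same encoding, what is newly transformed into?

mvdob

Each letter is replaced by its mirror in the alphabet: a↔z, b↔y, c↔x, and so on (the Atbash cipher).
Applying it to newly: n↔m, e↔v, w↔d, l↔o, y↔b.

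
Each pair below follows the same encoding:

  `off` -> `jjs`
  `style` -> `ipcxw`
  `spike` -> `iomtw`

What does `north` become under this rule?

lxvsr

The output letters match the input read backwards, each shifted +4: off reversed is ffo. Read the word backwards and shift each letter +4.
Applying it to north: reverse → htron; then shift: h+4=l, t+4=x, r+4=v, o+4=s, n+4=r.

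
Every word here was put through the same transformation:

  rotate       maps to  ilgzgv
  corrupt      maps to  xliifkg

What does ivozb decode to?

This is the alphabet-reversal cipher (Atbash): a becomes z, b becomes y, etc.
Reversing it on ivozb: i↔r, v↔e, o↔l, z↔a, b↔y.

relay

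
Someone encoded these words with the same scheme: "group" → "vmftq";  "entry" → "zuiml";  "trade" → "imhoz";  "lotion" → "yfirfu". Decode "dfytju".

g(6)→v(21) and r(17)→m(12) fit y≡11x+7 (mod 26); the inverse of 11 mod 26 is 19. Each letter's alphabet position (a=0..z=25) is mapped through 11·x+7 mod 26 — an affine cipher.
Undoing it on dfytju: d(3)→19·(3−7)≡2=c; f(5)→19·(5−7)≡14=o; y(24)→19·(24−7)≡11=l; t(19)→19·(19−7)≡20=u; j(9)→19·(9−7)≡12=m; u(20)→19·(20−7)≡13=n (all mod 26).

column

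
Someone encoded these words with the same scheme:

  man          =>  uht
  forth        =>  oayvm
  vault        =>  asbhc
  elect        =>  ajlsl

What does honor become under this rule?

The output letters match the input read backwards, each shifted +7: man reversed is nam. Two steps: reverse the string, then apply a Caesar shift of +7.
For honor: reverse → ronoh; then shift: r+7=y, o+7=v, n+7=u, o+7=v, h+7=o.

yvuvo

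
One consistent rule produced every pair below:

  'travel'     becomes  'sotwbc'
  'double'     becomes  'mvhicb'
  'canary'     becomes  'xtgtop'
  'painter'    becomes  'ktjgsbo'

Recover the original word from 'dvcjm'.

solid

t(19)→s(18) and r(17)→o(14) fit y≡15x+19 (mod 26); the inverse of 15 mod 26 is 7. Each letter's alphabet position (a=0..z=25) is mapped through 15·x+19 mod 26 — an affine cipher.
Reversing it on dvcjm: d(3)→7·(3−19)≡18=s; v(21)→7·(21−19)≡14=o; c(2)→7·(2−19)≡11=l; j(9)→7·(9−19)≡8=i; m(12)→7·(12−19)≡3=d (all mod 26).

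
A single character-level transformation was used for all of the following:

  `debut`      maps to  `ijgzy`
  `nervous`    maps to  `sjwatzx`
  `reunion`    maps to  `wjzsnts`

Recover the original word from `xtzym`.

south

Compare letters: d→i is +5, e→j is +5, b→g is +5 — a constant shift. Every letter moves 5 places later in the alphabet, wrapping around z→a.
Reversing it on xtzym: x−5=s, t−5=o, z−5=u, y−5=t, m−5=h.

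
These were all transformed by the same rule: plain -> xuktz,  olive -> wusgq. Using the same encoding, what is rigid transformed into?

In plain: p→x is +8, l→u is +9, a→k is +10, i→t is +11 — the shift increases by 1 each position. The shift increases by 1 at each position, starting from +8: 8, 9, 10, ….
On rigid: r+8=z, i+9=r, g+10=q, i+11=t, d+12=p.

zrqtp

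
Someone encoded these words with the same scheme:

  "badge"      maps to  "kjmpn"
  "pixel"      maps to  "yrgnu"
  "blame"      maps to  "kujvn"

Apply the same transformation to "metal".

Each letter is shifted forward by 9 in the alphabet (a Caesar shift of +9).
For metal: m+9=v, e+9=n, t+9=c, a+9=j, l+9=u.

vncju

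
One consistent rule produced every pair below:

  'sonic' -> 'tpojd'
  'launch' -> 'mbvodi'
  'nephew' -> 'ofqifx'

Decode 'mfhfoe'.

Each letter is shifted forward by 1 in the alphabet (a Caesar shift of +1).
Decoding mfhfoe: m−1=l, f−1=e, h−1=g, f−1=e, o−1=n, e−1=d.

legend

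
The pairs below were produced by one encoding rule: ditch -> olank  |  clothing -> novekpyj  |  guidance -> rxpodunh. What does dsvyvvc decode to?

sponsor

Shifts by position in ditch: pos 0: d→o (+11), pos 1: i→l (+3), pos 2: t→a (+7), pos 3: c→n (+11), pos 4: h→k (+3) — repeating every 3. The shifts repeat in a cycle of length 3: positions 0,1,… shift by +11, +3, +7, then the pattern repeats.
Decoding dsvyvvc: d−11=s, s−3=p, v−7=o, y−11=n, v−3=s, v−7=o, c−11=r.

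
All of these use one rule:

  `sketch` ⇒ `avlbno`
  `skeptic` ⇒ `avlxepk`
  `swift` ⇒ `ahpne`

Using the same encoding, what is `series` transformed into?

Shifts by position in sketch: pos 0: s→a (+8), pos 1: k→v (+11), pos 2: e→l (+7), pos 3: t→b (+8), pos 4: c→n (+11), pos 5: h→o (+7) — repeating every 3. A repeating key of period 3 is used — shifts +8, +11, +7 over and over.
For series: s+8=a, e+11=p, r+7=y, i+8=q, e+11=p, s+7=z.

apyqpz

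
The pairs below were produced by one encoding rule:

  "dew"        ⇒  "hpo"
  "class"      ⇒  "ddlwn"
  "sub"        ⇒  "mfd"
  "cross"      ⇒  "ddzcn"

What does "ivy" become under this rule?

jgt

Two steps: reverse the string, then apply a Caesar shift of +11.
On ivy: reverse → yvi; then shift: y+11=j, v+11=g, i+11=t.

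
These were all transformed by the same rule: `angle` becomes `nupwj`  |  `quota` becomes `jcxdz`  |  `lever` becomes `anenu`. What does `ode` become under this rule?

nmx

The output letters match the input read backwards, each shifted +9: angle reversed is elgna. Two steps: reverse the string, then apply a Caesar shift of +9.
Applying it to ode: reverse → edo; then shift: e+9=n, d+9=m, o+9=x.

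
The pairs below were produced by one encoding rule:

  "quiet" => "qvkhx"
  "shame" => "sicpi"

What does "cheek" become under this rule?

Each letter shifts forward by its position index (0, 1, 2, …) — the shift grows by one for each successive letter.
On cheek: c+0=c, h+1=i, e+2=g, e+3=h, k+4=o.

cigho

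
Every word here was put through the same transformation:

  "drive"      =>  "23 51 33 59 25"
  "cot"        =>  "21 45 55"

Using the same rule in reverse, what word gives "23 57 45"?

d(#4)→23 and r(#18)→51: differences scale by 2, so n = 2·pos + 15. With a=1..z=26, the number is 2·pos + 15.
Reversing it on 23 57 45: 23→(23−15)÷2=4=d, 57→(57−15)÷2=21=u, 45→(45−15)÷2=15=o.

duo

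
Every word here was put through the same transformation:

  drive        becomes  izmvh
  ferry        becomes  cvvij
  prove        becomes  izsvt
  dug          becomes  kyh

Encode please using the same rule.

iweipt

The output letters match the input read backwards, each shifted +4: drive reversed is evird. Read the word backwards and shift each letter +4.
On please: reverse → esaelp; then shift: e+4=i, s+4=w, a+4=e, e+4=i, l+4=p, p+4=t.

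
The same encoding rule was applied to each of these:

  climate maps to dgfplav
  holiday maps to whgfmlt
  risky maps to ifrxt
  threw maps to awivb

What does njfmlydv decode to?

guidance

Treating letters as 0–25, the rule is x ↦ 9x + 11 (mod 26).
Decoding njfmlydv: n(13)→3·(13−11)≡6=g; j(9)→3·(9−11)≡20=u; f(5)→3·(5−11)≡8=i; m(12)→3·(12−11)≡3=d; l(11)→3·(11−11)≡0=a; y(24)→3·(24−11)≡13=n; d(3)→3·(3−11)≡2=c; v(21)→3·(21−11)≡4=e (all mod 26).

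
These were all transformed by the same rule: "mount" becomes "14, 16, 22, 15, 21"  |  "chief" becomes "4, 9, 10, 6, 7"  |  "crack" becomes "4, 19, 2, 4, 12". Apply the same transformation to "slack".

20, 13, 2, 4, 12

m is letter #13 and maps to 14: an offset of 1. Letters become their 1-based position plus 1 (so a→2, b→3, …).
Applying it to slack: s=19→20, l=12→13, a=1→2, c=3→4, k=11→12.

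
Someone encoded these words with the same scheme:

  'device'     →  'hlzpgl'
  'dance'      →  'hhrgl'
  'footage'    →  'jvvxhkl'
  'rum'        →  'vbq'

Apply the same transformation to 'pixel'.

The shift depends on letter class: consonant d→h is +4, but vowel e→l is +7. Vowels shift forward by 7 and consonants shift forward by 4.
Applying it to pixel: p(cons)+4=t, i(vowel)+7=p, x(cons)+4=b, e(vowel)+7=l, l(cons)+4=p.

tpblp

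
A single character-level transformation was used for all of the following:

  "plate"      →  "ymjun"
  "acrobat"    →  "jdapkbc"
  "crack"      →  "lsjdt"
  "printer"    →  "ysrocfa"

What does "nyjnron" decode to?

Shifts by position in plate: pos 0: p→y (+9), pos 1: l→m (+1), pos 2: a→j (+9), pos 3: t→u (+1) — repeating every 2. It's a Vigenère-style cipher with numeric key [9,1]: position i shifts by key[i mod 2].
Undoing it on nyjnron: n−9=e, y−1=x, j−9=a, n−1=m, r−9=i, o−1=n, n−9=e.

examine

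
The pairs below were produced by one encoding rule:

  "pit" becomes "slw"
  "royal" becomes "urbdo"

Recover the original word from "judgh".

grade

Compare letters: p→s is +3, i→l is +3, t→w is +3 — a constant shift. Every letter moves 3 places later in the alphabet, wrapping around z→a.
Undoing it on judgh: j−3=g, u−3=r, d−3=a, g−3=d, h−3=e.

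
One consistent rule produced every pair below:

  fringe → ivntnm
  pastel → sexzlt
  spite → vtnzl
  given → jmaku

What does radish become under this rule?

In fringe: f→i is +3, r→v is +4, i→n is +5, n→t is +6 — the shift increases by 1 each position. Each letter shifts forward by (position + 3), i.e. 3, 4, 5, … — the shift grows by one for each successive letter.
Applying it to radish: r+3=u, a+4=e, d+5=i, i+6=o, s+7=z, h+8=p.

ueiozp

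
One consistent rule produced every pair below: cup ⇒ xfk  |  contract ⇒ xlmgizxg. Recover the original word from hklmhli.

Letters are reflected about the middle of the alphabet (position → 25−position): Atbash.
Decoding hklmhli: h↔s, k↔p, l↔o, m↔n, h↔s, l↔o, i↔r.

sponsor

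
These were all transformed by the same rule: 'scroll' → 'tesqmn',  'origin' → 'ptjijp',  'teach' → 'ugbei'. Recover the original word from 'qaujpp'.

Shifts by position in scroll: pos 0: s→t (+1), pos 1: c→e (+2), pos 2: r→s (+1), pos 3: o→q (+2) — repeating every 2. A repeating key of period 2 is used — shifts +1, +2 over and over.
Reversing it on qaujpp: q−1=p, a−2=y, u−1=t, j−2=h, p−1=o, p−2=n.

python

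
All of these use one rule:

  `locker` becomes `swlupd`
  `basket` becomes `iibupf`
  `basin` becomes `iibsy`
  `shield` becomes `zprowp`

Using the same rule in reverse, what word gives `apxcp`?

Each letter shifts forward by (position + 7), i.e. 7, 8, 9, … — the shift grows by one for each successive letter.
Decoding apxcp: a−7=t, p−8=h, x−9=o, c−10=s, p−11=e.

those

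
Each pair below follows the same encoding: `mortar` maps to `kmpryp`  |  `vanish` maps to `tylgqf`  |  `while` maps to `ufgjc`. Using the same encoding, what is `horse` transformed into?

Every letter moves 24 places later in the alphabet, wrapping around z→a.
For horse: h+24=f, o+24=m, r+24=p, s+24=q, e+24=c.

fmpqc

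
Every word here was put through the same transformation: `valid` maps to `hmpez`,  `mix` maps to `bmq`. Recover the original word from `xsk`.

got

The output letters match the input read backwards, each shifted +4: valid reversed is dilav. Two steps: reverse the string, then apply a Caesar shift of +4.
Undoing it on xsk: shift back: x−4=t, s−4=o, k−4=g → tog; then reverse → got.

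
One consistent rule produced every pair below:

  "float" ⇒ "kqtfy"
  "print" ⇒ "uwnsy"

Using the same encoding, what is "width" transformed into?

Compare letters: f→k is +5, l→q is +5, o→t is +5 — a constant shift. Each letter is shifted forward by 5 in the alphabet (a Caesar shift of +5).
On width: w+5=b, i+5=n, d+5=i, t+5=y, h+5=m.

bniym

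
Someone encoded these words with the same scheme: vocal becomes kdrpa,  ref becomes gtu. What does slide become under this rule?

haxst

Compare letters: v→k is +15, o→d is +15, c→r is +15 — a constant shift. Each letter is shifted forward by 15 in the alphabet (a Caesar shift of +15).
For slide: s+15=h, l+15=a, i+15=x, d+15=s, e+15=t.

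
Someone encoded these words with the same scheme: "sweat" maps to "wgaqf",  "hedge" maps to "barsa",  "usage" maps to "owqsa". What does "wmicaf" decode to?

s(18)→w(22) and w(22)→g(6) fit y≡9x+16 (mod 26); the inverse of 9 mod 26 is 3. Treating letters as 0–25, the rule is x ↦ 9x + 16 (mod 26).
Undoing it on wmicaf: w(22)→3·(22−16)≡18=s; m(12)→3·(12−16)≡14=o; i(8)→3·(8−16)≡2=c; c(2)→3·(2−16)≡10=k; a(0)→3·(0−16)≡4=e; f(5)→3·(5−16)≡19=t (all mod 26).

socket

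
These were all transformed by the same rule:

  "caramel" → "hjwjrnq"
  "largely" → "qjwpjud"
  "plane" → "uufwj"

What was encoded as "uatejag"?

proverb

Shifts by position in caramel: pos 0: c→h (+5), pos 1: a→j (+9), pos 2: r→w (+5), pos 3: a→j (+9) — repeating every 2. A repeating key of period 2 is used — shifts +5, +9 over and over.
Decoding uatejag: u−5=p, a−9=r, t−5=o, e−9=v, j−5=e, a−9=r, g−5=b.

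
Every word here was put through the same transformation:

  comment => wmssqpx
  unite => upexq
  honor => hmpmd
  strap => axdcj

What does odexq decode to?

write

c(2)→w(22) and o(14)→m(12) fit y≡23x+2 (mod 26); the inverse of 23 mod 26 is 17. Each letter's alphabet position (a=0..z=25) is mapped through 23·x+2 mod 26 — an affine cipher.
Decoding odexq: o(14)→17·(14−2)≡22=w; d(3)→17·(3−2)≡17=r; e(4)→17·(4−2)≡8=i; x(23)→17·(23−2)≡19=t; q(16)→17·(16−2)≡4=e (all mod 26).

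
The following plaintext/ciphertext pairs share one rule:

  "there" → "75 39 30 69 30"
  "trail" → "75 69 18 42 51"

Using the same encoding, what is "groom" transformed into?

36 69 60 60 54

t(#20)→75 and h(#8)→39: differences scale by 3, so n = 3·pos + 15. With a=1..z=26, the number is 3·pos + 15.
On groom: g=7→36, r=18→69, o=15→60, o=15→60, m=13→54.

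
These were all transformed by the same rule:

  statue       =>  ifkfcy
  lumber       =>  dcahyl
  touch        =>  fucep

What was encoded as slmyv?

grief

s(18)→i(8) and t(19)→f(5) fit y≡23x+10 (mod 26); the inverse of 23 mod 26 is 17. Treating letters as 0–25, the rule is x ↦ 23x + 10 (mod 26).
Decoding slmyv: s(18)→17·(18−10)≡6=g; l(11)→17·(11−10)≡17=r; m(12)→17·(12−10)≡8=i; y(24)→17·(24−10)≡4=e; v(21)→17·(21−10)≡5=f (all mod 26).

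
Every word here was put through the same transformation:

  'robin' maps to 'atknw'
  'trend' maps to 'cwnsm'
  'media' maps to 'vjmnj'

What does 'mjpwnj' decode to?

The shifts repeat in a cycle of length 2: positions 0,1,… shift by +9, +5, then the pattern repeats.
Decoding mjpwnj: m−9=d, j−5=e, p−9=g, w−5=r, n−9=e, j−5=e.

degree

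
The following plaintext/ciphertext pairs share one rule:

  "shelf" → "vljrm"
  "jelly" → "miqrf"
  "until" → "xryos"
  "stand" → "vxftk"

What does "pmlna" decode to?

might

In shelf: s→v is +3, h→l is +4, e→j is +5, l→r is +6 — the shift increases by 1 each position. The shift increases by 1 at each position, starting from +3: 3, 4, 5, ….
Reversing it on pmlna: p−3=m, m−4=i, l−5=g, n−6=h, a−7=t.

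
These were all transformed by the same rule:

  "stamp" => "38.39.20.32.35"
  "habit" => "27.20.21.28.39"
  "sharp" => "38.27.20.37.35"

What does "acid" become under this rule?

20.22.28.23

Letters become their 1-based position plus 19 (so a→20, b→21, …).
On acid: a=1→20, c=3→22, i=9→28, d=4→23.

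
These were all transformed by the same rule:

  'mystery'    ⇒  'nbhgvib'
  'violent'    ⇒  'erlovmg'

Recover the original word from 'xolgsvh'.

Each pair mirrors across the alphabet (m↔n, y↔b, s↔h): positions sum to 25. Letters are reflected about the middle of the alphabet (position → 25−position): Atbash.
Decoding xolgsvh: x↔c, o↔l, l↔o, g↔t, s↔h, v↔e, h↔s.

clothes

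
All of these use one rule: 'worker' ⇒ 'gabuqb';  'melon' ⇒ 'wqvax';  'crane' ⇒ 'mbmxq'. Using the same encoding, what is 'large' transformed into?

Vowels shift forward by 12 and consonants shift forward by 10.
For large: l(cons)+10=v, a(vowel)+12=m, r(cons)+10=b, g(cons)+10=q, e(vowel)+12=q.

vmbqq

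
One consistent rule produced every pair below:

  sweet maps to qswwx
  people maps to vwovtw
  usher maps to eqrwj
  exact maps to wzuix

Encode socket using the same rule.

qoimwx

s(18)→q(16) and w(22)→s(18) fit y≡7x+20 (mod 26); the inverse of 7 mod 26 is 15. This is an affine cipher: with a=0,…,z=25, each position x becomes (7x+20) mod 26.
Applying it to socket: s(18)→7·18+20≡16=q; o(14)→7·14+20≡14=o; c(2)→7·2+20≡8=i; k(10)→7·10+20≡12=m; e(4)→7·4+20≡22=w; t(19)→7·19+20≡23=x (all mod 26).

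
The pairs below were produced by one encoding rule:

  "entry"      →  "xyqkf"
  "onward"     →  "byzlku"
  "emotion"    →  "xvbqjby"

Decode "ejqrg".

Treating letters as 0–25, the rule is x ↦ 3x + 11 (mod 26).
Reversing it on ejqrg: e(4)→9·(4−11)≡15=p; j(9)→9·(9−11)≡8=i; q(16)→9·(16−11)≡19=t; r(17)→9·(17−11)≡2=c; g(6)→9·(6−11)≡7=h (all mod 26).

pitch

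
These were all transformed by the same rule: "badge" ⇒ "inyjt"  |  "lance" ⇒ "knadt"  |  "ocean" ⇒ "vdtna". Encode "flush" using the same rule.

okrbe

b(1)→i(8) and a(0)→n(13) fit y≡21x+13 (mod 26); the inverse of 21 mod 26 is 5. This is an affine cipher: with a=0,…,z=25, each position x becomes (21x+13) mod 26.
On flush: f(5)→21·5+13≡14=o; l(11)→21·11+13≡10=k; u(20)→21·20+13≡17=r; s(18)→21·18+13≡1=b; h(7)→21·7+13≡4=e (all mod 26).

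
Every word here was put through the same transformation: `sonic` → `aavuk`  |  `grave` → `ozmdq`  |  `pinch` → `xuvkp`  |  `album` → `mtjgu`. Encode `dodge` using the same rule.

laloq

The shift depends on letter class: consonant s→a is +8, but vowel o→a is +12. The rule splits by letter class: vowels +12, consonants +8.
For dodge: d(cons)+8=l, o(vowel)+12=a, d(cons)+8=l, g(cons)+8=o, e(vowel)+12=q.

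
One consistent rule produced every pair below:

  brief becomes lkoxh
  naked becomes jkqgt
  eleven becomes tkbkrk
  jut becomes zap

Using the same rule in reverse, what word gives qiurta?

The output letters match the input read backwards, each shifted +6: brief reversed is feirb. The word is reversed, then every letter is shifted forward by 6.
Undoing it on qiurta: shift back: q−6=k, i−6=c, u−6=o, r−6=l, t−6=n, a−6=u → kcolnu; then reverse → unlock.

unlock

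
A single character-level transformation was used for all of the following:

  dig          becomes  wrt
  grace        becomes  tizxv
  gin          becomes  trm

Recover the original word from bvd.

yew

Each pair mirrors across the alphabet (d↔w, i↔r, g↔t): positions sum to 25. Letters are reflected about the middle of the alphabet (position → 25−position): Atbash.
Undoing it on bvd: b↔y, v↔e, d↔w.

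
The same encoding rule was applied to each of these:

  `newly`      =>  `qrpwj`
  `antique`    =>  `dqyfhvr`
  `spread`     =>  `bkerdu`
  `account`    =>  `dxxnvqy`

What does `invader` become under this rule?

n(13)→q(16) and e(4)→r(17) fit y≡23x+3 (mod 26); the inverse of 23 mod 26 is 17. Treating letters as 0–25, the rule is x ↦ 23x + 3 (mod 26).
On invader: i(8)→23·8+3≡5=f; n(13)→23·13+3≡16=q; v(21)→23·21+3≡18=s; a(0)→23·0+3≡3=d; d(3)→23·3+3≡20=u; e(4)→23·4+3≡17=r; r(17)→23·17+3≡4=e (all mod 26).

fqsdure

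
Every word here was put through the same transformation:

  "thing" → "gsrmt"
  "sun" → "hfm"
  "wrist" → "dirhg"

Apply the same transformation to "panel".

Each pair mirrors across the alphabet (t↔g, h↔s, i↔r): positions sum to 25. Letters are reflected about the middle of the alphabet (position → 25−position): Atbash.
Applying it to panel: p↔k, a↔z, n↔m, e↔v, l↔o.

kzmvo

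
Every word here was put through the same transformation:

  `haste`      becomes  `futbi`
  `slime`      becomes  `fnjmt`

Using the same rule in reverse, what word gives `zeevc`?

The output letters match the input read backwards, each shifted +1: haste reversed is etsah. Two steps: reverse the string, then apply a Caesar shift of +1.
Decoding zeevc: shift back: z−1=y, e−1=d, e−1=d, v−1=u, c−1=b → yddub; then reverse → buddy.

buddy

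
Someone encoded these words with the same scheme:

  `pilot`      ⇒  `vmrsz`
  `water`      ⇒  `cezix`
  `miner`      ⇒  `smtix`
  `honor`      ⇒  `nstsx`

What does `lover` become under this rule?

The shift depends on letter class: consonant p→v is +6, but vowel i→m is +4. Two shifts are in play — +4 for a/e/i/o/u, +6 for every other letter.
Applying it to lover: l(cons)+6=r, o(vowel)+4=s, v(cons)+6=b, e(vowel)+4=i, r(cons)+6=x.

rsbix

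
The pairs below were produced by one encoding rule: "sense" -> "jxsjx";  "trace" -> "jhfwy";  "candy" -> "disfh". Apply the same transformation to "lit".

The output letters match the input read backwards, each shifted +5: sense reversed is esnes. Two steps: reverse the string, then apply a Caesar shift of +5.
For lit: reverse → til; then shift: t+5=y, i+5=n, l+5=q.

ynq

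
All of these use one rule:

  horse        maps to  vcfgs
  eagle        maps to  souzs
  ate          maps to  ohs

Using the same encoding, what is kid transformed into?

ywr

Compare letters: h→v is +14, o→c is +14, r→f is +14 — a constant shift. This is a Caesar cipher with shift 14.
For kid: k+14=y, i+14=w, d+14=r.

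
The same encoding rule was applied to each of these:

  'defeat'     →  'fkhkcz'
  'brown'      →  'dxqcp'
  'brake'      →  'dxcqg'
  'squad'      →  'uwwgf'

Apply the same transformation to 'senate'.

Shifts by position in defeat: pos 0: d→f (+2), pos 1: e→k (+6), pos 2: f→h (+2), pos 3: e→k (+6) — repeating every 2. It's a Vigenère-style cipher with numeric key [2,6]: position i shifts by key[i mod 2].
For senate: s+2=u, e+6=k, n+2=p, a+6=g, t+2=v, e+6=k.

ukpgvk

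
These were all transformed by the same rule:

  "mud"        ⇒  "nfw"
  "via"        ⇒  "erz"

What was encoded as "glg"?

Each pair mirrors across the alphabet (m↔n, u↔f, d↔w): positions sum to 25. Each letter is replaced by its mirror in the alphabet: a↔z, b↔y, c↔x, and so on (the Atbash cipher).
Reversing it on glg: g↔t, l↔o, g↔t.

tot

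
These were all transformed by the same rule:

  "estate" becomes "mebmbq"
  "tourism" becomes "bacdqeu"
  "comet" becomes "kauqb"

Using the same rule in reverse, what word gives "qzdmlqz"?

invader

Shifts by position in estate: pos 0: e→m (+8), pos 1: s→e (+12), pos 2: t→b (+8), pos 3: a→m (+12) — repeating every 2. A repeating key of period 2 is used — shifts +8, +12 over and over.
Reversing it on qzdmlqz: q−8=i, z−12=n, d−8=v, m−12=a, l−8=d, q−12=e, z−8=r.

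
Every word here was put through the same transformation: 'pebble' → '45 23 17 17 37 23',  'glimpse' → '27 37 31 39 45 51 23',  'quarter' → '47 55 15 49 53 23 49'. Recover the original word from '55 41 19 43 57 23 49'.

uncover

Each letter becomes 2×(its alphabet position, a=1..z=26) + 13.
Undoing it on 55 41 19 43 57 23 49: 55→(55−13)÷2=21=u, 41→(41−13)÷2=14=n, 19→(19−13)÷2=3=c, 43→(43−13)÷2=15=o, 57→(57−13)÷2=22=v, 23→(23−13)÷2=5=e, 49→(49−13)÷2=18=r.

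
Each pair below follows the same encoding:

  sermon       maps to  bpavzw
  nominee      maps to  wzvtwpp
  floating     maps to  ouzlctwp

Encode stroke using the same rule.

The shift depends on letter class: consonant s→b is +9, but vowel e→p is +11. Vowels shift forward by 11 and consonants shift forward by 9.
For stroke: s(cons)+9=b, t(cons)+9=c, r(cons)+9=a, o(vowel)+11=z, k(cons)+9=t, e(vowel)+11=p.

bcaztp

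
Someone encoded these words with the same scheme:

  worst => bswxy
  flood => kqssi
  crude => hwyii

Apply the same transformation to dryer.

iwdiw

The shift depends on letter class: consonant w→b is +5, but vowel o→s is +4. Two shifts are in play — +4 for a/e/i/o/u, +5 for every other letter.
Applying it to dryer: d(cons)+5=i, r(cons)+5=w, y(cons)+5=d, e(vowel)+4=i, r(cons)+5=w.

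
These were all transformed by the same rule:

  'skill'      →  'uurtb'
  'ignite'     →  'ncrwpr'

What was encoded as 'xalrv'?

Two steps: reverse the string, then apply a Caesar shift of +9.
Undoing it on xalrv: shift back: x−9=o, a−9=r, l−9=c, r−9=i, v−9=m → orcim; then reverse → micro.

micro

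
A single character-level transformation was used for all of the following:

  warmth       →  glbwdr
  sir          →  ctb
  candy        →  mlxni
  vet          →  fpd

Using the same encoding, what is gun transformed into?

qfx

The shift depends on letter class: consonant w→g is +10, but vowel a→l is +11. The rule splits by letter class: vowels +11, consonants +10.
For gun: g(cons)+10=q, u(vowel)+11=f, n(cons)+10=x.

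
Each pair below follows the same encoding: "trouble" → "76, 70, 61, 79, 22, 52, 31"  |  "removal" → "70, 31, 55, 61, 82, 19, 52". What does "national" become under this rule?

t(#20)→76 and r(#18)→70: differences scale by 3, so n = 3·pos + 16. The formula is n = 3×(alphabet index, a=1) + 16.
On national: n=14→58, a=1→19, t=20→76, i=9→43, o=15→61, n=14→58, a=1→19, l=12→52.

58, 19, 76, 43, 61, 58, 19, 52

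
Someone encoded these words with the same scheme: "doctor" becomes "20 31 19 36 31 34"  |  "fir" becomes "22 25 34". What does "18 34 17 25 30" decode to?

brain

d is letter #4 and maps to 20: an offset of 16. Each letter is replaced by its alphabet position (a=1..z=26) + 16.
Decoding 18 34 17 25 30: 18→(18−16)÷1=2=b, 34→(34−16)÷1=18=r, 17→(17−16)÷1=1=a, 25→(25−16)÷1=9=i, 30→(30−16)÷1=14=n.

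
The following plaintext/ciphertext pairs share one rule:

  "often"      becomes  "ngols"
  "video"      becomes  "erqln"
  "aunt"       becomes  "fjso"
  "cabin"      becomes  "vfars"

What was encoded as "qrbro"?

This is an affine cipher: with a=0,…,z=25, each position x becomes (21x+5) mod 26.
Decoding qrbro: q(16)→5·(16−5)≡3=d; r(17)→5·(17−5)≡8=i; b(1)→5·(1−5)≡6=g; r(17)→5·(17−5)≡8=i; o(14)→5·(14−5)≡19=t (all mod 26).

digit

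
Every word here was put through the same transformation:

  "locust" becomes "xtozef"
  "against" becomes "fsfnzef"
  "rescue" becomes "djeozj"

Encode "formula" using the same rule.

The shift depends on letter class: consonant l→x is +12, but vowel o→t is +5. Vowels shift forward by 5 and consonants shift forward by 12.
On formula: f(cons)+12=r, o(vowel)+5=t, r(cons)+12=d, m(cons)+12=y, u(vowel)+5=z, l(cons)+12=x, a(vowel)+5=f.

rtdyzxf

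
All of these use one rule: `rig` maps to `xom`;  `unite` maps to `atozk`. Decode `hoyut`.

Compare letters: r→x is +6, i→o is +6, g→m is +6 — a constant shift. It's a constant shift of +6 (ROT6).
Decoding hoyut: h−6=b, o−6=i, y−6=s, u−6=o, t−6=n.

bison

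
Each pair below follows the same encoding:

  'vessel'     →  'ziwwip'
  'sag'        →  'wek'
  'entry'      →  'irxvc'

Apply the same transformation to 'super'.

Compare letters: v→z is +4, e→i is +4, s→w is +4 — a constant shift. This is a Caesar cipher with shift 4.
On super: s+4=w, u+4=y, p+4=t, e+4=i, r+4=v.

wytiv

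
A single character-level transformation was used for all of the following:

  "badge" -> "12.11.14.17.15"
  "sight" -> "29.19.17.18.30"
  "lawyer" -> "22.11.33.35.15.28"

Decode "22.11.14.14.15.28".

b is letter #2 and maps to 12: an offset of 10. Letters become their 1-based position plus 10 (so a→11, b→12, …).
Undoing it on 22.11.14.14.15.28: 22→(22−10)÷1=12=l, 11→(11−10)÷1=1=a, 14→(14−10)÷1=4=d, 14→(14−10)÷1=4=d, 15→(15−10)÷1=5=e, 28→(28−10)÷1=18=r.

ladder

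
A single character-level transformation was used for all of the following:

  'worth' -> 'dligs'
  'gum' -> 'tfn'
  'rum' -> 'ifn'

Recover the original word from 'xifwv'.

Each pair mirrors across the alphabet (w↔d, o↔l, r↔i): positions sum to 25. This is the alphabet-reversal cipher (Atbash): a becomes z, b becomes y, etc.
Reversing it on xifwv: x↔c, i↔r, f↔u, w↔d, v↔e.

crude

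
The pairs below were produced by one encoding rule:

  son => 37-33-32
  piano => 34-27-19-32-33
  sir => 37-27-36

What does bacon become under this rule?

20-19-21-33-32

Each letter is replaced by its alphabet position (a=1..z=26) + 18.
On bacon: b=2→20, a=1→19, c=3→21, o=15→33, n=14→32.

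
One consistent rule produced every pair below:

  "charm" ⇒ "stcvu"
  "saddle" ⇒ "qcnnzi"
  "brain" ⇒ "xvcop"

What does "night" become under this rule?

poytl

c(2)→s(18) and h(7)→t(19) fit y≡21x+2 (mod 26); the inverse of 21 mod 26 is 5. Each letter's alphabet position (a=0..z=25) is mapped through 21·x+2 mod 26 — an affine cipher.
For night: n(13)→21·13+2≡15=p; i(8)→21·8+2≡14=o; g(6)→21·6+2≡24=y; h(7)→21·7+2≡19=t; t(19)→21·19+2≡11=l (all mod 26).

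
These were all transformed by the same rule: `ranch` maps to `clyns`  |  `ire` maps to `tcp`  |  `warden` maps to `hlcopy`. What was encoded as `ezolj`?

Compare letters: r→c is +11, a→l is +11, n→y is +11 — a constant shift. This is a Caesar cipher with shift 11.
Reversing it on ezolj: e−11=t, z−11=o, o−11=d, l−11=a, j−11=y.

today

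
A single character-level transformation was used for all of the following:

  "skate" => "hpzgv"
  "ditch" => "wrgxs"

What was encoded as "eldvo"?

This is the alphabet-reversal cipher (Atbash): a becomes z, b becomes y, etc.
Decoding eldvo: e↔v, l↔o, d↔w, v↔e, o↔l.

vowel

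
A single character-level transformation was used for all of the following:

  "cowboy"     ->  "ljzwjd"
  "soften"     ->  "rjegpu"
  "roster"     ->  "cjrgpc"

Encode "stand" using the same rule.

rghua

c(2)→l(11) and o(14)→j(9) fit y≡15x+7 (mod 26); the inverse of 15 mod 26 is 7. This is an affine cipher: with a=0,…,z=25, each position x becomes (15x+7) mod 26.
On stand: s(18)→15·18+7≡17=r; t(19)→15·19+7≡6=g; a(0)→15·0+7≡7=h; n(13)→15·13+7≡20=u; d(3)→15·3+7≡0=a (all mod 26).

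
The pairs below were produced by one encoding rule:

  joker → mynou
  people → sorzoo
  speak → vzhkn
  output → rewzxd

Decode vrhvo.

Shifts by position in joker: pos 0: j→m (+3), pos 1: o→y (+10), pos 2: k→n (+3), pos 3: e→o (+10) — repeating every 2. A repeating key of period 2 is used — shifts +3, +10 over and over.
Undoing it on vrhvo: v−3=s, r−10=h, h−3=e, v−10=l, o−3=l.

shell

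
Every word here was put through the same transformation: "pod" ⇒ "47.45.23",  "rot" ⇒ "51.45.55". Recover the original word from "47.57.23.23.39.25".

puddle

p(#16)→47 and o(#15)→45: differences scale by 2, so n = 2·pos + 15. Each letter becomes 2×(its alphabet position, a=1..z=26) + 15.
Decoding 47.57.23.23.39.25: 47→(47−15)÷2=16=p, 57→(57−15)÷2=21=u, 23→(23−15)÷2=4=d, 23→(23−15)÷2=4=d, 39→(39−15)÷2=12=l, 25→(25−15)÷2=5=e.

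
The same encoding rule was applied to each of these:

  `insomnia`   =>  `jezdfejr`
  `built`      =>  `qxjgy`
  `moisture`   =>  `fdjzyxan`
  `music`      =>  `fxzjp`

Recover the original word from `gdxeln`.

i(8)→j(9) and n(13)→e(4) fit y≡25x+17 (mod 26); the inverse of 25 mod 26 is 25. Each letter's alphabet position (a=0..z=25) is mapped through 25·x+17 mod 26 — an affine cipher.
Reversing it on gdxeln: g(6)→25·(6−17)≡11=l; d(3)→25·(3−17)≡14=o; x(23)→25·(23−17)≡20=u; e(4)→25·(4−17)≡13=n; l(11)→25·(11−17)≡6=g; n(13)→25·(13−17)≡4=e (all mod 26).

lounge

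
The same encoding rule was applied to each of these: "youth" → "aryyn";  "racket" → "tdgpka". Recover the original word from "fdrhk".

dance

In youth: y→a is +2, o→r is +3, u→y is +4, t→y is +5 — the shift increases by 1 each position. The shift increases by 1 at each position, starting from +2: 2, 3, 4, ….
Undoing it on fdrhk: f−2=d, d−3=a, r−4=n, h−5=c, k−6=e.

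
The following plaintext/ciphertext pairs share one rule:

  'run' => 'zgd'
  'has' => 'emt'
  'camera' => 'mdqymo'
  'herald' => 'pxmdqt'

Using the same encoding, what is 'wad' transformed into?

pmi

Read the word backwards and shift each letter +12.
Applying it to wad: reverse → daw; then shift: d+12=p, a+12=m, w+12=i.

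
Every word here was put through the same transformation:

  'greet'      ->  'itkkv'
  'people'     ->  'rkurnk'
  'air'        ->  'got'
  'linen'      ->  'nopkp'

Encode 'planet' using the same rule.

Vowels shift forward by 6 and consonants shift forward by 2.
For planet: p(cons)+2=r, l(cons)+2=n, a(vowel)+6=g, n(cons)+2=p, e(vowel)+6=k, t(cons)+2=v.

rngpkv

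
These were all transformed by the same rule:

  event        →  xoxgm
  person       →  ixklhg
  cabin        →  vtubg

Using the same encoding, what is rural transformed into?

knkte

Compare letters: e→x is +19, v→o is +19, e→x is +19 — a constant shift. Every letter moves 19 places later in the alphabet, wrapping around z→a.
On rural: r+19=k, u+19=n, r+19=k, a+19=t, l+19=e.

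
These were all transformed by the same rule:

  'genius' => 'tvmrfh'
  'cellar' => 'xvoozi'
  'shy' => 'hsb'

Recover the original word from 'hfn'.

sum

Each pair mirrors across the alphabet (g↔t, e↔v, n↔m): positions sum to 25. Each letter is replaced by its mirror in the alphabet: a↔z, b↔y, c↔x, and so on (the Atbash cipher).
Undoing it on hfn: h↔s, f↔u, n↔m.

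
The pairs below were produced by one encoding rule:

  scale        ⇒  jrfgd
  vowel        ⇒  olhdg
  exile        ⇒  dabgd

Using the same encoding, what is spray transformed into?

jeqft

s(18)→j(9) and c(2)→r(17) fit y≡19x+5 (mod 26); the inverse of 19 mod 26 is 11. Each letter's alphabet position (a=0..z=25) is mapped through 19·x+5 mod 26 — an affine cipher.
For spray: s(18)→19·18+5≡9=j; p(15)→19·15+5≡4=e; r(17)→19·17+5≡16=q; a(0)→19·0+5≡5=f; y(24)→19·24+5≡19=t (all mod 26).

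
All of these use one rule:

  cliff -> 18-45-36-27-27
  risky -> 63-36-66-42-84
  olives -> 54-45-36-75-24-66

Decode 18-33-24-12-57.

cheap

c(#3)→18 and l(#12)→45: differences scale by 3, so n = 3·pos + 9. With a=1..z=26, the number is 3·pos + 9.
Reversing it on 18-33-24-12-57: 18→(18−9)÷3=3=c, 33→(33−9)÷3=8=h, 24→(24−9)÷3=5=e, 12→(12−9)÷3=1=a, 57→(57−9)÷3=16=p.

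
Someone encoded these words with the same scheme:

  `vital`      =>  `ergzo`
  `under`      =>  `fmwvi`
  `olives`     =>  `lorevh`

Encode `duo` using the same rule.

wfl

This is the alphabet-reversal cipher (Atbash): a becomes z, b becomes y, etc.
For duo: d↔w, u↔f, o↔l.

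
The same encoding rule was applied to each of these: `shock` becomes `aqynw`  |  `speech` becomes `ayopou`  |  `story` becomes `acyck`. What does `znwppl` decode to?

In shock: s→a is +8, h→q is +9, o→y is +10, c→n is +11 — the shift increases by 1 each position. Letter i (0-indexed) is shifted by i+8, so successive shifts are 8, 9, 10, ….
Decoding znwppl: z−8=r, n−9=e, w−10=m, p−11=e, p−12=d, l−13=y.

remedy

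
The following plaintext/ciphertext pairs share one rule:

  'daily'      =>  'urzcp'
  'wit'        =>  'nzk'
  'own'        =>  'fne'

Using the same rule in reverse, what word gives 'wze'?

fin

Compare letters: d→u is +17, a→r is +17, i→z is +17 — a constant shift. It's a constant shift of +17 (ROT17).
Reversing it on wze: w−17=f, z−17=i, e−17=n.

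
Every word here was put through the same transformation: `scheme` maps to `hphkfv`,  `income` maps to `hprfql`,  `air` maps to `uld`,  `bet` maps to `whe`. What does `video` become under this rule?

The output letters match the input read backwards, each shifted +3: scheme reversed is emehcs. The word is reversed, then every letter is shifted forward by 3.
For video: reverse → oediv; then shift: o+3=r, e+3=h, d+3=g, i+3=l, v+3=y.

rhgly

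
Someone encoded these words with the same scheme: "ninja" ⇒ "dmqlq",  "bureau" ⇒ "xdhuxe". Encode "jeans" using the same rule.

The output letters match the input read backwards, each shifted +3: ninja reversed is ajnin. Read the word backwards and shift each letter +3.
Applying it to jeans: reverse → snaej; then shift: s+3=v, n+3=q, a+3=d, e+3=h, j+3=m.

vqdhm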